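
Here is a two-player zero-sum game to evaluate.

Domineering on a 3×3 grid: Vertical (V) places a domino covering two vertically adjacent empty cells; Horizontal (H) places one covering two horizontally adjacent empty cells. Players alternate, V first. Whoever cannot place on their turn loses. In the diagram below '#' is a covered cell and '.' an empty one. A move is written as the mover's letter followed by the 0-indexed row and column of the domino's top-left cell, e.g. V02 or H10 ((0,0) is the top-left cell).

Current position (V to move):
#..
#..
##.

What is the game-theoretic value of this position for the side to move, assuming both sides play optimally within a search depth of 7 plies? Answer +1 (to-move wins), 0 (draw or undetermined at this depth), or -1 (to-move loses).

value(#../#../##., V) = +1

ply 1, V at #../#../##. | V01=+1→##./##./##.*; V02=+1→#.#/#.#/##.; V12=-1→#../#.#/###
ply 2: ##./##./##. is terminal -1 (H); from #../#../##. depth 7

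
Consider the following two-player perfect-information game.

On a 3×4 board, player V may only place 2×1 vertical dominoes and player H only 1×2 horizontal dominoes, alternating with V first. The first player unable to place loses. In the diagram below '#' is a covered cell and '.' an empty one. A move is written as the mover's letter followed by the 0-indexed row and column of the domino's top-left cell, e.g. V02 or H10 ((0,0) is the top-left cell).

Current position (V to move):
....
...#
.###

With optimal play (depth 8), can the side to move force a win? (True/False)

V winning at [..../...#/.###]: True

p1 V@[..../...#/.###]: V00[#.../#..#/.###]-1 V01[.#../.#.#/.###]+1* V02[..#./..##/.###]-1 V10[..../#..#/####]-1
p2 H@[.#../.#.#/.###]: H02[.###/.#.#/.###]-1*
p3 V@[.###/.#.#/.###]: V00[####/##.#/.###]+1* V10[.###/##.#/####]+1
p4 H@[####/##.#/.###] terminal -1; root [..../...#/.###] d8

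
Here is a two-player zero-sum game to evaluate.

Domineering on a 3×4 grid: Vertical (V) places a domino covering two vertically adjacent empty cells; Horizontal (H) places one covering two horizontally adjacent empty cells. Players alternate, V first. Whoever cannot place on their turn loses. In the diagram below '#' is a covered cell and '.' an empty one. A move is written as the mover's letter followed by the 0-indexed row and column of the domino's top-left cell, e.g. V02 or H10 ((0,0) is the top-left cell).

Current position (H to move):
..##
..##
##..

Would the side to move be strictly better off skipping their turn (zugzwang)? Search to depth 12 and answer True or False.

zugzwang(..##/..##/##.., H) = False

p1 H@[..##/..##/##..]: H00[####/..##/##..]+1* H10[..##/####/##..]+1 H22[..##/..##/####]-1
p2 V@[####/..##/##..] terminal -1; root [..##/..##/##..] d12
pass branch (V moves first from the same position):
  | p1 V@[..##/..##/##..]: V00[#.##/#.##/##..]+1* V01[.###/.###/##..]+1
  | p2 H@[#.##/#.##/##..]: H22[#.##/#.##/####]-1*
  | p3 V@[#.##/#.##/####]: V01[####/####/####]+1*
  | p4 H@[####/####/####] terminal -1; root [..##/..##/##..] d12
H moving scores +1; H passing scores -1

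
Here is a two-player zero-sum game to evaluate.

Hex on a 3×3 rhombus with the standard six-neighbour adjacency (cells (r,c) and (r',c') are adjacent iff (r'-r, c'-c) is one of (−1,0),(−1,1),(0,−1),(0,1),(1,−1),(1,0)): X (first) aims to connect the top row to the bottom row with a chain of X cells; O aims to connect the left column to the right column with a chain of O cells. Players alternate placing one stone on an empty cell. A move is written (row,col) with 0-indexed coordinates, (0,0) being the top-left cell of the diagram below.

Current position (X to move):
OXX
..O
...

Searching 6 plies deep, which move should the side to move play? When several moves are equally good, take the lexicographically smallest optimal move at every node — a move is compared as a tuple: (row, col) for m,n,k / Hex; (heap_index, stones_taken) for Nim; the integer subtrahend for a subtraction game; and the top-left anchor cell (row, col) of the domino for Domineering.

ply 1, X at OXX/..O/... | (1,0)=-1→OXX/X.O/...; (1,1)=+1→OXX/.XO/...*; (2,0)=+1→OXX/..O/X..; (2,1)=-1→OXX/..O/.X.; (2,2)=-1→OXX/..O/..X
ply 2, O at OXX/.XO/... | (1,0)=-1→OXX/OXO/...*; (2,0)=-1→OXX/.XO/O..; (2,1)=-1→OXX/.XO/.O.; (2,2)=-1→OXX/.XO/..O
ply 3, X at OXX/OXO/... | (2,0)=+1→OXX/OXO/X..*; (2,1)=+1→OXX/OXO/.X.; (2,2)=+1→OXX/OXO/..X
ply 4: OXX/OXO/X.. is terminal -1 (O); from OXX/..O/... depth 6

X's best at [OXX/..O/...]: (1,1)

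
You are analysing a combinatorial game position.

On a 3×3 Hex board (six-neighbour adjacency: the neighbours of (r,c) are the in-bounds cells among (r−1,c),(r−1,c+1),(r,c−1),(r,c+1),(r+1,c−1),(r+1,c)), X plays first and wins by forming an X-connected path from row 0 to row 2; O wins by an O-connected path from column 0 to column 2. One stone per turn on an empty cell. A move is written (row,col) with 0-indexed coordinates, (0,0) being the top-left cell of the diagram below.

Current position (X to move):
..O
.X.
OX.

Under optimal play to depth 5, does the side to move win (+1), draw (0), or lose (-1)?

[..O/.X./OX.] X move#1: (0,0):+1/X.O/.X./OX.*, (0,1):+1/.XO/.X./OX., (1,0):+1/..O/XX./OX., (1,2):-1/..O/.XX/OX., (2,2):-1/..O/.X./OXX
[X.O/.X./OX.] O move#2: (0,1):-1/XOO/.X./OX.*, (1,0):-1/X.O/OX./OX., (1,2):-1/X.O/.XO/OX., (2,2):-1/X.O/.X./OXO
[XOO/.X./OX.] X move#3: (1,0):+1/XOO/XX./OX.*, (1,2):-1/XOO/.XX/OX., (2,2):-1/XOO/.X./OXX
[XOO/XX./OX.] end (terminal -1, O#4); searched ..O/.X./OX. to 5

value(..O/.X./OX., X) = +1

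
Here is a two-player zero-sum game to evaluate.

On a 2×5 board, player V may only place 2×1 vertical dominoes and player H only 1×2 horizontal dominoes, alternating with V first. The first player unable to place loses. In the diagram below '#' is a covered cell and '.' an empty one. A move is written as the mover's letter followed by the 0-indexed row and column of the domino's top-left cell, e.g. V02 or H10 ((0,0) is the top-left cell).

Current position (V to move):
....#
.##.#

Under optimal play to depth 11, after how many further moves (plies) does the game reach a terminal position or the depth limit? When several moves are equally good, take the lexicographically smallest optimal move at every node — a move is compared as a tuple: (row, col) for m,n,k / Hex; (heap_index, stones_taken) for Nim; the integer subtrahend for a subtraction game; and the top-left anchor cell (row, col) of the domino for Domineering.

ply 1, V at ....#/.##.# | V00=-1→#...#/###.#*; V03=-1→...##/.####
ply 2, H at #...#/###.# | H01=-1→###.#/###.#; H02=+1→#.###/###.#*
ply 3: #.###/###.# is terminal -1 (V); from ....#/.##.# depth 11

PV length from [....#/.##.#]: 2 plies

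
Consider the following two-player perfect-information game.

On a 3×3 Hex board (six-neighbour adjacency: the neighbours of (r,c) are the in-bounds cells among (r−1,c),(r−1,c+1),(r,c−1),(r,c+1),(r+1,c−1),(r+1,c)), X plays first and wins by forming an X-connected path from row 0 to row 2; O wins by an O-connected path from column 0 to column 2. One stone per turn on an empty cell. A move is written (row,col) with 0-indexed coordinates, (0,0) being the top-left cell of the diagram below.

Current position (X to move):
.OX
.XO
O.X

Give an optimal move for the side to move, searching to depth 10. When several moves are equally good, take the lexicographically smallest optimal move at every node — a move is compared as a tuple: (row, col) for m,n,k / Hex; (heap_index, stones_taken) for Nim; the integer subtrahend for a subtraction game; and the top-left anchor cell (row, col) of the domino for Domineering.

[.OX/.XO/O.X] X move#1: (0,0):-1/XOX/.XO/O.X, (1,0):-1/.OX/XXO/O.X, (2,1):+1/.OX/.XO/OXX*
[.OX/.XO/OXX] end (terminal -1, O#2); searched .OX/.XO/O.X to 10

X's best at [.OX/.XO/O.X]: (2,1)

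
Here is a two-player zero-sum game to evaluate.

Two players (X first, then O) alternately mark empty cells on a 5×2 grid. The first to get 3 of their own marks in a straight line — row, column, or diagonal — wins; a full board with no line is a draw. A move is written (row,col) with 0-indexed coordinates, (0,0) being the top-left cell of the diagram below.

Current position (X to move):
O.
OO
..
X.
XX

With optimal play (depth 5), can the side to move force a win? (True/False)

X winning at [O./OO/../X./XX]: True

ply 1, X at O./OO/../X./XX | (0,1)=-1→OX/OO/../X./XX; (2,0)=+1→O./OO/X./X./XX*; (2,1)=-1→O./OO/.X/X./XX; (3,1)=-1→O./OO/../XX/XX
ply 2: O./OO/X./X./XX is terminal -1 (O); from O./OO/../X./XX depth 5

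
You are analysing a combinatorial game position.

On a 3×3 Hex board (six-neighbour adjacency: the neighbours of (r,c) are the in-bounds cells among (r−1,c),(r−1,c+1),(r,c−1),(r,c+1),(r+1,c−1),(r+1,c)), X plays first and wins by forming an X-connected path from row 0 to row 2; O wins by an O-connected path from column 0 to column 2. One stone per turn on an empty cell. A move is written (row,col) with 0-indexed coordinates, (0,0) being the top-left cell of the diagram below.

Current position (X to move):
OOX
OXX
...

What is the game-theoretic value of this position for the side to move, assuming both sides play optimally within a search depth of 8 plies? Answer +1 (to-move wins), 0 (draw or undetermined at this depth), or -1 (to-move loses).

value(OOX/OXX/..., X) = +1

ply 1, X at OOX/OXX/... | (2,0)=+1→OOX/OXX/X..*; (2,1)=+1→OOX/OXX/.X.; (2,2)=+1→OOX/OXX/..X
ply 2: OOX/OXX/X.. is terminal -1 (O); from OOX/OXX/... depth 8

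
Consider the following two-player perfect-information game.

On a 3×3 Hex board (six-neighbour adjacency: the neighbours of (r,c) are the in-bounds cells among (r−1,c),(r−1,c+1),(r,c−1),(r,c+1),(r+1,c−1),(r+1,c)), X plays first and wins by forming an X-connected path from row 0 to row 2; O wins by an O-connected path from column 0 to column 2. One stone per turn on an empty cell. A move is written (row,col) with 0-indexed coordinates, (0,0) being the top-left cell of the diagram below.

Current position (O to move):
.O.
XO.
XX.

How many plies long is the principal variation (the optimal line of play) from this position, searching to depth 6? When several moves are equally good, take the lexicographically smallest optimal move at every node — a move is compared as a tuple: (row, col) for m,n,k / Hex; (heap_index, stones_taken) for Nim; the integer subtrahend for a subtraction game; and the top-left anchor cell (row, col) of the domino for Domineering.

PV length from [.O./XO./XX.]: 3 plies

ply 1, O at .O./XO./XX. | (0,0)=+1→OO./XO./XX.*; (0,2)=-1→.OO/XO./XX.; (1,2)=-1→.O./XOO/XX.; (2,2)=-1→.O./XO./XXO
ply 2, X at OO./XO./XX. | (0,2)=-1→OOX/XO./XX.*; (1,2)=-1→OO./XOX/XX.; (2,2)=-1→OO./XO./XXX
ply 3, O at OOX/XO./XX. | (1,2)=+1→OOX/XOO/XX.*; (2,2)=-1→OOX/XO./XXO
ply 4: OOX/XOO/XX. is terminal -1 (X); from .O./XO./XX. depth 6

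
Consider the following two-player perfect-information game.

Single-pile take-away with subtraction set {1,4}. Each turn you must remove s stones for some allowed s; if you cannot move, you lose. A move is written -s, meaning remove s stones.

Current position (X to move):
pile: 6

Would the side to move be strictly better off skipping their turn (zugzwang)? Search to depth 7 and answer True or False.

zugzwang(6, X) = False

ply 1, X at 6 | -1=+1→5*; -4=+1→2
ply 2, O at 5 | -1=-1→4*; -4=-1→1
ply 3, X at 4 | -1=-1→3; -4=+1→0*
ply 4: 0 is terminal -1 (O); from 6 depth 7
pass branch (O moves first from the same position):
  | ply 1, O at 6 | -1=+1→5*; -4=+1→2
  | ply 2, X at 5 | -1=-1→4*; -4=-1→1
  | ply 3, O at 4 | -1=-1→3; -4=+1→0*
  | ply 4: 0 is terminal -1 (X); from 6 depth 7
X moving scores +1; X passing scores -1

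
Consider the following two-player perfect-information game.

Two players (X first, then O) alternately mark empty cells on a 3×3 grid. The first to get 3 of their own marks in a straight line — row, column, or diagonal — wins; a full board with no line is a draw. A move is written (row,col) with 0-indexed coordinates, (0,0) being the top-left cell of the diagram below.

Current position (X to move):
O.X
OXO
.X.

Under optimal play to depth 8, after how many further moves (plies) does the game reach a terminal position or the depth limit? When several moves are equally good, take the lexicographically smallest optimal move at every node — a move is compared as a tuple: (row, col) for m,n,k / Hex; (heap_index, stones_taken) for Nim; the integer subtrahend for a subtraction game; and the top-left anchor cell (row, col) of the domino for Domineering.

p1 X@[O.X/OXO/.X.]: (0,1)[OXX/OXO/.X.]+1* (2,0)[O.X/OXO/XX.]+1 (2,2)[O.X/OXO/.XX]-1
p2 O@[OXX/OXO/.X.] terminal -1; root [O.X/OXO/.X.] d8

PV length from [O.X/OXO/.X.]: 1 ply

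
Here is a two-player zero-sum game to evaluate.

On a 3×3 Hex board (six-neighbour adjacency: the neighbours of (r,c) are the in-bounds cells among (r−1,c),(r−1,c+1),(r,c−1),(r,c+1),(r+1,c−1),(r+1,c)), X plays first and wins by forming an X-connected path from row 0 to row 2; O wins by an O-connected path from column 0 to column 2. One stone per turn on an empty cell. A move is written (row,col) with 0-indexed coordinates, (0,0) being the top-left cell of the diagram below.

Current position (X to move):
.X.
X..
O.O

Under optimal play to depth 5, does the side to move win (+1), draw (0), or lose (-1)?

value(.X./X../O.O, X) = -1

p1 X@[.X./X../O.O]: (0,0)[XX./X../O.O]-1* (0,2)[.XX/X../O.O]-1 (1,1)[.X./XX./O.O]-1 (1,2)[.X./X.X/O.O]-1 (2,1)[.X./X../OXO]-1
p2 O@[XX./X../O.O]: (0,2)[XXO/X../O.O]+1* (1,1)[XX./XO./O.O]+1 (1,2)[XX./X.O/O.O]+1 (2,1)[XX./X../OOO]+1
p3 X@[XXO/X../O.O]: (1,1)[XXO/XX./O.O]-1* (1,2)[XXO/X.X/O.O]-1 (2,1)[XXO/X../OXO]-1
p4 O@[XXO/XX./O.O]: (1,2)[XXO/XXO/O.O]-1 (2,1)[XXO/XX./OOO]+1*
p5 X@[XXO/XX./OOO] terminal -1; root [.X./X../O.O] d5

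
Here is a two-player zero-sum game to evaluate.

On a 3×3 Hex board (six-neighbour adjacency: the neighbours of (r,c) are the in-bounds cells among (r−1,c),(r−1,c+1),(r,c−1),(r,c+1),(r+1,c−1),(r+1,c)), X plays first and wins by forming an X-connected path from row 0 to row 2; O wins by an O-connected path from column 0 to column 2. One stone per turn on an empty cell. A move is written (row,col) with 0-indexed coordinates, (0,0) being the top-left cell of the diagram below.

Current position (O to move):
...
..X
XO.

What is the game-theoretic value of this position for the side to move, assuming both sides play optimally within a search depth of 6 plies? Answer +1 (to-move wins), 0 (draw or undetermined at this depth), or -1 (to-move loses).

[.../..X/XO.] O move#1: (0,0):-1/O../..X/XO.*, (0,1):-1/.O./..X/XO., (0,2):-1/..O/..X/XO., (1,0):-1/.../O.X/XO., (1,1):-1/.../.OX/XO., (2,2):-1/.../..X/XOO
[O../..X/XO.] X move#2: (0,1):+1/OX./..X/XO.*, (0,2):+1/O.X/..X/XO., (1,0):+1/O../X.X/XO., (1,1):+1/O../.XX/XO., (2,2):+1/O../..X/XOX
[OX./..X/XO.] O move#3: (0,2):-1/OXO/..X/XO.*, (1,0):-1/OX./O.X/XO., (1,1):-1/OX./.OX/XO., (2,2):-1/OX./..X/XOO
[OXO/..X/XO.] X move#4: (1,0):+1/OXO/X.X/XO.*, (1,1):+1/OXO/.XX/XO., (2,2):+1/OXO/..X/XOX
[OXO/X.X/XO.] end (terminal -1, O#5); searched .../..X/XO. to 6

value(.../..X/XO., O) = -1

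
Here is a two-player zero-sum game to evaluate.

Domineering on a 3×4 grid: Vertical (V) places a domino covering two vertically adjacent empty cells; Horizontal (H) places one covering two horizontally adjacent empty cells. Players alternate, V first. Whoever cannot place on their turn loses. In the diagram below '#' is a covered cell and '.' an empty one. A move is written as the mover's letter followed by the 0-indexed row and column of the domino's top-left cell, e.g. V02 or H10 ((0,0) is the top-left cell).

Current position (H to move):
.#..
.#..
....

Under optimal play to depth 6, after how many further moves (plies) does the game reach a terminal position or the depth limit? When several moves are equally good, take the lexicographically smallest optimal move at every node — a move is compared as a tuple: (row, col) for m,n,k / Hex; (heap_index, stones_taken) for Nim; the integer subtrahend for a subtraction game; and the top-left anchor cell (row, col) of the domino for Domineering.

PV length from [.#../.#../....]: 3 plies

p1 H@[.#../.#../....]: H02[.###/.#../....]-1 H12[.#../.###/....]+1* H20[.#../.#../##..]-1 H21[.#../.#../.##.]-1 H22[.#../.#../..##]-1
p2 V@[.#../.###/....]: V00[##../####/....]-1* V10[.#../####/#...]-1
p3 H@[##../####/....]: H02[####/####/....]+1* H20[##../####/##..]+1 H21[##../####/.##.]+1 H22[##../####/..##]+1
p4 V@[####/####/....] terminal -1; root [.#../.#../....] d6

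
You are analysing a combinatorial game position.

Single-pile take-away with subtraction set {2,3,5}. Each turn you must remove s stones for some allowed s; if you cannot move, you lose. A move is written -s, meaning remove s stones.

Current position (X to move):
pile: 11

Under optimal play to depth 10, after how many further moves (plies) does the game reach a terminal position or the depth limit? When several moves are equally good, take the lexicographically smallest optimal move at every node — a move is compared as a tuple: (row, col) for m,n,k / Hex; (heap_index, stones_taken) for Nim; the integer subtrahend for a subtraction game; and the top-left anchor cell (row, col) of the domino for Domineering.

PV length from [11]: 3 plies

[11] X move#1: -2:-1/9, -3:+1/8*, -5:-1/6
[8] O move#2: -2:-1/6*, -3:-1/5, -5:-1/3
[6] X move#3: -2:-1/4, -3:-1/3, -5:+1/1*
[1] end (terminal -1, O#4); searched 11 to 10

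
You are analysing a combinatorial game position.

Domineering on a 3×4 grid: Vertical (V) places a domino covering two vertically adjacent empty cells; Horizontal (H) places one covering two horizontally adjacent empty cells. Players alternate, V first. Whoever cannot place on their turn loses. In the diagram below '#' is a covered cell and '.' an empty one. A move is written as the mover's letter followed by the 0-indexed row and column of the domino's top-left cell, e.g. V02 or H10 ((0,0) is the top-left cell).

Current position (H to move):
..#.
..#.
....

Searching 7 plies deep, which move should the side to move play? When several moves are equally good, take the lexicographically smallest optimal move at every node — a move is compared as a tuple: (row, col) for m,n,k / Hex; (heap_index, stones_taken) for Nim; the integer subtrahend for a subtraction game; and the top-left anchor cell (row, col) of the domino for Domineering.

H's best at [..#./..#./....]: H10

[..#./..#./....] H move#1: H00:-1/###./..#./...., H10:+1/..#./###./....*, H20:-1/..#./..#./##.., H21:-1/..#./..#./.##., H22:-1/..#./..#./..##
[..#./###./....] V move#2: V03:-1/..##/####/....*, V13:-1/..#./####/...#
[..##/####/....] H move#3: H00:+1/####/####/....*, H20:+1/..##/####/##.., H21:+1/..##/####/.##., H22:+1/..##/####/..##
[####/####/....] end (terminal -1, V#4); searched ..#./..#./.... to 7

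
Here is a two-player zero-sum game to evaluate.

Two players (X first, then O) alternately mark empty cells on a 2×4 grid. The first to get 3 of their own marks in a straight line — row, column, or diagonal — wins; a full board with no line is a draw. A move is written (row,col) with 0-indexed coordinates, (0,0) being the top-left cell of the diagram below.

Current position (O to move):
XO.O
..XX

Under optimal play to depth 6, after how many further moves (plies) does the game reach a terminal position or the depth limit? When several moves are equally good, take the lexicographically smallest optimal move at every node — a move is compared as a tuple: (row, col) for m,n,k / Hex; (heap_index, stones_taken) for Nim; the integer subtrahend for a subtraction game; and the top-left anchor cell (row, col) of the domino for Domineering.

PV length from [XO.O/..XX]: 1 ply

[XO.O/..XX] O move#1: (0,2):+1/XOOO/..XX*, (1,0):-1/XO.O/O.XX, (1,1):+0/XO.O/.OXX
[XOOO/..XX] end (terminal -1, X#2); searched XO.O/..XX to 6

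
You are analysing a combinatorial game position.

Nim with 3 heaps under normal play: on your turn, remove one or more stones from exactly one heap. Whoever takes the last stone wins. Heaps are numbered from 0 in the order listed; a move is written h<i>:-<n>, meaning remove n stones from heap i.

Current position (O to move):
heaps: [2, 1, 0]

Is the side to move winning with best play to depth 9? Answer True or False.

O winning at [(2,1,0)]: True

[(2,1,0)] O move#1: h0:-1:+1/(1,1,0)*, h0:-2:-1/(0,1,0), h1:-1:-1/(2,0,0)
[(1,1,0)] X move#2: h0:-1:-1/(0,1,0)*, h1:-1:-1/(1,0,0)
[(0,1,0)] O move#3: h1:-1:+1/(0,0,0)*
[(0,0,0)] end (terminal -1, X#4); searched (2,1,0) to 9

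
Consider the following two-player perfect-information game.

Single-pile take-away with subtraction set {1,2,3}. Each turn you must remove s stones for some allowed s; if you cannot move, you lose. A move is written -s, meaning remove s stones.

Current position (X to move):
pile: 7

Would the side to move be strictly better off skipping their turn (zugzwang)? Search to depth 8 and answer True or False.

zugzwang(7, X) = False

p1 X@[7]: -1[6]-1 -2[5]-1 -3[4]+1*
p2 O@[4]: -1[3]-1* -2[2]-1 -3[1]-1
p3 X@[3]: -1[2]-1 -2[1]-1 -3[0]+1*
p4 O@[0] terminal -1; root [7] d8
suppose X passes — search the same position with O to move:
pass> p1 O@[7]: -1[6]-1 -2[5]-1 -3[4]+1*
pass> p2 X@[4]: -1[3]-1* -2[2]-1 -3[1]-1
pass> p3 O@[3]: -1[2]-1 -2[1]-1 -3[0]+1*
pass> p4 X@[0] terminal -1; root [7] d8
for X: play +1, pass -1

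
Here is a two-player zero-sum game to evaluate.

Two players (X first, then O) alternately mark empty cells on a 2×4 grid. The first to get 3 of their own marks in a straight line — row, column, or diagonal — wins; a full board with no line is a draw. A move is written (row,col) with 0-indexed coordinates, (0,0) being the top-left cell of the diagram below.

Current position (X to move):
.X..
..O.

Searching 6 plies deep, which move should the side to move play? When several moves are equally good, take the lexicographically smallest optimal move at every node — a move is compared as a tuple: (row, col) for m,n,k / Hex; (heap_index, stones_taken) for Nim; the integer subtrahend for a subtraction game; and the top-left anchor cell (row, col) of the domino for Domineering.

[.X../..O.] X move#1: (0,0):+0/XX../..O., (0,2):+1/.XX./..O.*, (0,3):+0/.X.X/..O., (1,0):+0/.X../X.O., (1,1):+0/.X../.XO., (1,3):+0/.X../..OX
[.XX./..O.] O move#2: (0,0):-1/OXX./..O.*, (0,3):-1/.XXO/..O., (1,0):-1/.XX./O.O., (1,1):-1/.XX./.OO., (1,3):-1/.XX./..OO
[OXX./..O.] X move#3: (0,3):+1/OXXX/..O.*, (1,0):+0/OXX./X.O., (1,1):+0/OXX./.XO., (1,3):+0/OXX./..OX
[OXXX/..O.] end (terminal -1, O#4); searched .X../..O. to 6

X's best at [.X../..O.]: (0,2)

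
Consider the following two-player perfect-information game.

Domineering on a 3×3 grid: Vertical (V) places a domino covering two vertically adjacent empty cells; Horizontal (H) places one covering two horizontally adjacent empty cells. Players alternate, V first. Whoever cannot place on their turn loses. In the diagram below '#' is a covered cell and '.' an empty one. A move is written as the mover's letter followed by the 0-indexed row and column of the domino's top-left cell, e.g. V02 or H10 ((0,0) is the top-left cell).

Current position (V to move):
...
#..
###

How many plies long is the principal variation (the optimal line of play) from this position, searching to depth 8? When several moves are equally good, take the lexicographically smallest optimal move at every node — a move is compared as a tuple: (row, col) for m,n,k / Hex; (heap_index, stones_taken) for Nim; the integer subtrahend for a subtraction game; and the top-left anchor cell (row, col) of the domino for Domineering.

PV length from [.../#../###]: 1 ply

ply 1, V at .../#../### | V01=+1→.#./##./###*; V02=-1→..#/#.#/###
ply 2: .#./##./### is terminal -1 (H); from .../#../### depth 8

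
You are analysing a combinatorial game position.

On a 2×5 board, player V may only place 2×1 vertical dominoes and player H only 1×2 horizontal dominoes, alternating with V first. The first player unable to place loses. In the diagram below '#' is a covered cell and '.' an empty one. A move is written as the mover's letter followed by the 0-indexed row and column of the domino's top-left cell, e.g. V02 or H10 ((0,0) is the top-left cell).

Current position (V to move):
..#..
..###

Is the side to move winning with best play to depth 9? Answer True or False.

V winning at [..#../..###]: True

ply 1, V at ..#../..### | V00=+1→#.#../#.###*; V01=+1→.##../.####
ply 2, H at #.#../#.### | H03=-1→#.###/#.###*
ply 3, V at #.###/#.### | V01=+1→#####/#####*
ply 4: #####/##### is terminal -1 (H); from ..#../..### depth 9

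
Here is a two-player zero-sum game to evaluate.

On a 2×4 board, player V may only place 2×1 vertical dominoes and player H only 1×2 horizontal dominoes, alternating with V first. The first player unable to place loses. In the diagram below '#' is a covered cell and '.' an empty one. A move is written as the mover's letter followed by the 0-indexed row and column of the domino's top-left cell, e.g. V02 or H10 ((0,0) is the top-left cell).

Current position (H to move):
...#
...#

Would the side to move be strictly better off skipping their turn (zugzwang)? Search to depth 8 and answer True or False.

zugzwang(...#/...#, H) = False

ply 1, H at ...#/...# | H00=+1→##.#/...#*; H01=+1→.###/...#; H10=+1→...#/##.#; H11=+1→...#/.###
ply 2, V at ##.#/...# | V02=-1→####/..##*
ply 3, H at ####/..## | H10=+1→####/####*
ply 4: ####/#### is terminal -1 (V); from ...#/...# depth 8
if H skipped the turn, V would face:
~ ply 1, V at ...#/...# | V00=-1→#..#/#..#; V01=+1→.#.#/.#.#*; V02=-1→..##/..##
~ ply 2: .#.#/.#.# is terminal -1 (H); from ...#/...# depth 8
compare (H): move=+1 vs pass=-1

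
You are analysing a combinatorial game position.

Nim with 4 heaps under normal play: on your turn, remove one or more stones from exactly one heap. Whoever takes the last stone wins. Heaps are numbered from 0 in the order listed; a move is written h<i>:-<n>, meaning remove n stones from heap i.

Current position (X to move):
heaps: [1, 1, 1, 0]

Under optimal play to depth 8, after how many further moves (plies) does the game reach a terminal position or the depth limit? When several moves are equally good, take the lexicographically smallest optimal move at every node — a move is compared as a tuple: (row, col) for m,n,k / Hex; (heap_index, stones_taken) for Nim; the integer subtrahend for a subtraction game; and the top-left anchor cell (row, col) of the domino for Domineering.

p1 X@[(1,1,1,0)]: h0:-1[(0,1,1,0)]+1* h1:-1[(1,0,1,0)]+1 h2:-1[(1,1,0,0)]+1
p2 O@[(0,1,1,0)]: h1:-1[(0,0,1,0)]-1* h2:-1[(0,1,0,0)]-1
p3 X@[(0,0,1,0)]: h2:-1[(0,0,0,0)]+1*
p4 O@[(0,0,0,0)] terminal -1; root [(1,1,1,0)] d8

PV length from [(1,1,1,0)]: 3 plies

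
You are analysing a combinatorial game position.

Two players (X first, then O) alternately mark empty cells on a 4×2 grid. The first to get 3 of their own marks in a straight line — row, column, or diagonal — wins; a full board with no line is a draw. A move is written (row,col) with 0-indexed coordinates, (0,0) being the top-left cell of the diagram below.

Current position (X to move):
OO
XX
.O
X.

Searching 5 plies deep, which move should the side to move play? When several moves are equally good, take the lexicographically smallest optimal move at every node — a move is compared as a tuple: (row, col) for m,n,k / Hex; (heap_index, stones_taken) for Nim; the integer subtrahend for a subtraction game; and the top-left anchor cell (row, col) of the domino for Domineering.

ply 1, X at OO/XX/.O/X. | (2,0)=+1→OO/XX/XO/X.*; (3,1)=+0→OO/XX/.O/XX
ply 2: OO/XX/XO/X. is terminal -1 (O); from OO/XX/.O/X. depth 5

X's best at [OO/XX/.O/X.]: (2,0)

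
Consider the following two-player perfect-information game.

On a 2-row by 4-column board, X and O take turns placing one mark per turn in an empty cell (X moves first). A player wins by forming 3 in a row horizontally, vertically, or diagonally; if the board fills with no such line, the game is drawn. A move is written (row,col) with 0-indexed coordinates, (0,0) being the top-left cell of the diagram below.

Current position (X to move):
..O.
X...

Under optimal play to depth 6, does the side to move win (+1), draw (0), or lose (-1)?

p1 X@[..O./X...]: (0,0)[X.O./X...]+0* (0,1)[.XO./X...]+0 (0,3)[..OX/X...]+0 (1,1)[..O./XX..]+0 (1,2)[..O./X.X.]+0 (1,3)[..O./X..X]-1
p2 O@[X.O./X...]: (0,1)[XOO./X...]+0* (0,3)[X.OO/X...]+0 (1,1)[X.O./XO..]+0 (1,2)[X.O./X.O.]+0 (1,3)[X.O./X..O]+0
p3 X@[XOO./X...]: (0,3)[XOOX/X...]+0* (1,1)[XOO./XX..]-1 (1,2)[XOO./X.X.]-1 (1,3)[XOO./X..X]-1
p4 O@[XOOX/X...]: (1,1)[XOOX/XO..]+0* (1,2)[XOOX/X.O.]+0 (1,3)[XOOX/X..O]+0
p5 X@[XOOX/XO..]: (1,2)[XOOX/XOX.]+0* (1,3)[XOOX/XO.X]+0
p6 O@[XOOX/XOX.]: (1,3)[XOOX/XOXO]+0*
p7 X@[XOOX/XOXO] terminal +0; root [..O./X...] d6

value(..O./X..., X) = 0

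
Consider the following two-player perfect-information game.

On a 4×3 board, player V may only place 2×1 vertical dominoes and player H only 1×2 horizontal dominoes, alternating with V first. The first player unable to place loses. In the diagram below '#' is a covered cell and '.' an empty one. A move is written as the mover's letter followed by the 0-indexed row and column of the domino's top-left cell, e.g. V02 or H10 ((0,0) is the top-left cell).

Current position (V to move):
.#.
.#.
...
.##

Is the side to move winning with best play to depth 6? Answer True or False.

V winning at [.#./.#./.../.##]: True

ply 1, V at .#./.#./.../.## | V00=+1→##./##./.../.##*; V02=+1→.##/.##/.../.##; V10=+1→.#./##./#../.##; V12=+1→.#./.##/..#/.##; V20=+1→.#./.#./#../###
ply 2, H at ##./##./.../.## | H20=-1→##./##./##./.##*; H21=-1→##./##./.##/.##
ply 3, V at ##./##./##./.## | V02=+1→###/###/##./.##*; V12=+1→##./###/###/.##
ply 4: ###/###/##./.## is terminal -1 (H); from .#./.#./.../.## depth 6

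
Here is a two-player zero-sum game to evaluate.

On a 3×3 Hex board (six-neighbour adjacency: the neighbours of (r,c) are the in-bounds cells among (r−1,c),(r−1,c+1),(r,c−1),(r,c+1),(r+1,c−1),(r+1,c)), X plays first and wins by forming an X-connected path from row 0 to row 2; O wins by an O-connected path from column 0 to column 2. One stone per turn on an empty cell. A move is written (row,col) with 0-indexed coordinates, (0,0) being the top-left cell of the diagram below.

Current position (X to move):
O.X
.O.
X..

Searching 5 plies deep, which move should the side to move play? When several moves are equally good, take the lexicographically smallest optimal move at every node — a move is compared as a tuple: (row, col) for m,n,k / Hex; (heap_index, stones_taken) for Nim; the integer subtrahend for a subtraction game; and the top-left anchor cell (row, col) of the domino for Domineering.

ply 1, X at O.X/.O./X.. | (0,1)=+1→OXX/.O./X..*; (1,0)=+1→O.X/XO./X..; (1,2)=+1→O.X/.OX/X..; (2,1)=-1→O.X/.O./XX.; (2,2)=-1→O.X/.O./X.X
ply 2, O at OXX/.O./X.. | (1,0)=-1→OXX/OO./X..*; (1,2)=-1→OXX/.OO/X..; (2,1)=-1→OXX/.O./XO.; (2,2)=-1→OXX/.O./X.O
ply 3, X at OXX/OO./X.. | (1,2)=+1→OXX/OOX/X..*; (2,1)=-1→OXX/OO./XX.; (2,2)=-1→OXX/OO./X.X
ply 4, O at OXX/OOX/X.. | (2,1)=-1→OXX/OOX/XO.*; (2,2)=-1→OXX/OOX/X.O
ply 5, X at OXX/OOX/XO. | (2,2)=+1→OXX/OOX/XOX*
ply 6: OXX/OOX/XOX is terminal -1 (O); from O.X/.O./X.. depth 5

X's best at [O.X/.O./X..]: (0,1)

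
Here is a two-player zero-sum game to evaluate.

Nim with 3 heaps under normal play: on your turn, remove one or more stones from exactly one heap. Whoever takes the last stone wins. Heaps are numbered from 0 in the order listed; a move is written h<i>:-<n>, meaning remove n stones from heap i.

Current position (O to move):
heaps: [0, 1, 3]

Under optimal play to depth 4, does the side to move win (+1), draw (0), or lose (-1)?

ply 1, O at (0,1,3) | h1:-1=-1→(0,0,3); h2:-1=-1→(0,1,2); h2:-2=+1→(0,1,1)*; h2:-3=-1→(0,1,0)
ply 2, X at (0,1,1) | h1:-1=-1→(0,0,1)*; h2:-1=-1→(0,1,0)
ply 3, O at (0,0,1) | h2:-1=+1→(0,0,0)*
ply 4: (0,0,0) is terminal -1 (X); from (0,1,3) depth 4

value((0,1,3), O) = +1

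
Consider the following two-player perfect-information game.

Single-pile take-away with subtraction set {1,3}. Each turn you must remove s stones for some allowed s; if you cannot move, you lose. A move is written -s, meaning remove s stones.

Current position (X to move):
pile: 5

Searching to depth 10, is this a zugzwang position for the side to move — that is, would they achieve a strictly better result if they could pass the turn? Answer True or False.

[5] X move#1: -1:+1/4*, -3:+1/2
[4] O move#2: -1:-1/3*, -3:-1/1
[3] X move#3: -1:+1/2*, -3:+1/0
[2] O move#4: -1:-1/1*
[1] X move#5: -1:+1/0*
[0] end (terminal -1, O#6); searched 5 to 10
suppose X passes — search the same position with O to move:
pass> [5] O move#1: -1:+1/4*, -3:+1/2
pass> [4] X move#2: -1:-1/3*, -3:-1/1
pass> [3] O move#3: -1:+1/2*, -3:+1/0
pass> [2] X move#4: -1:-1/1*
pass> [1] O move#5: -1:+1/0*
pass> [0] end (terminal -1, X#6); searched 5 to 10
for X: play +1, pass -1

zugzwang(5, X) = False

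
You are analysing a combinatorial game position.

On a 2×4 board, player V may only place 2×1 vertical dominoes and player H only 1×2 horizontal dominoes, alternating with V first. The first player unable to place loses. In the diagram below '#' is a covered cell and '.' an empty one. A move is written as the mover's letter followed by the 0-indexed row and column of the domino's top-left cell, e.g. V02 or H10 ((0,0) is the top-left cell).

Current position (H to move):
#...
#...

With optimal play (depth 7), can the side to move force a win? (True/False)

H winning at [#.../#...]: True

[#.../#...] H move#1: H01:+1/###./#...*, H02:+1/#.##/#..., H11:+1/#.../###., H12:+1/#.../#.##
[###./#...] V move#2: V03:-1/####/#..#*
[####/#..#] H move#3: H11:+1/####/####*
[####/####] end (terminal -1, V#4); searched #.../#... to 7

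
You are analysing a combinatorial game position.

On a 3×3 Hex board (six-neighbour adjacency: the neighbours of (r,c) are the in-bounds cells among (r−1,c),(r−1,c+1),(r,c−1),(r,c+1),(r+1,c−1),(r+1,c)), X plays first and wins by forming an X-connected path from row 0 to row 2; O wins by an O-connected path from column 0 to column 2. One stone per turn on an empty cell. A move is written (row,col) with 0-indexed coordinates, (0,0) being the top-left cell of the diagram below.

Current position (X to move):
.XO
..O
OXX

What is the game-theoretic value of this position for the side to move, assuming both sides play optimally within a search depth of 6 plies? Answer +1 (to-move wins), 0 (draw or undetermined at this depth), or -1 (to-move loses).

value(.XO/..O/OXX, X) = +1

p1 X@[.XO/..O/OXX]: (0,0)[XXO/..O/OXX]-1 (1,0)[.XO/X.O/OXX]-1 (1,1)[.XO/.XO/OXX]+1*
p2 O@[.XO/.XO/OXX] terminal -1; root [.XO/..O/OXX] d6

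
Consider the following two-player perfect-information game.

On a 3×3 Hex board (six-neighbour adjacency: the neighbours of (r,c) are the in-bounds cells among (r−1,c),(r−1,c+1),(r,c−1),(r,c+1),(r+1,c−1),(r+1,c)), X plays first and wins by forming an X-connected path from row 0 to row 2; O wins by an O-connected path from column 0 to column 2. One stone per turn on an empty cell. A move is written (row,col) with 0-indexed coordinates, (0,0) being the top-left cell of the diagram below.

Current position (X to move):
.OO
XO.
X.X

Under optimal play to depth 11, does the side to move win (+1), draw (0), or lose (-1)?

value(.OO/XO./X.X, X) = +1

p1 X@[.OO/XO./X.X]: (0,0)[XOO/XO./X.X]+1* (1,2)[.OO/XOX/X.X]-1 (2,1)[.OO/XO./XXX]-1
p2 O@[XOO/XO./X.X] terminal -1; root [.OO/XO./X.X] d11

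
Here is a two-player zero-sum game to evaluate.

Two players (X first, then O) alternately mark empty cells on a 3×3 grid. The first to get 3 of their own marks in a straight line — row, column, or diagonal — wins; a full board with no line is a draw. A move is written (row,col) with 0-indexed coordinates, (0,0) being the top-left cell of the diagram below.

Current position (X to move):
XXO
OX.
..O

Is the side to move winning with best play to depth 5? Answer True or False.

X winning at [XXO/OX./..O]: True

p1 X@[XXO/OX./..O]: (1,2)[XXO/OXX/..O]+0 (2,0)[XXO/OX./X.O]-1 (2,1)[XXO/OX./.XO]+1*
p2 O@[XXO/OX./.XO] terminal -1; root [XXO/OX./..O] d5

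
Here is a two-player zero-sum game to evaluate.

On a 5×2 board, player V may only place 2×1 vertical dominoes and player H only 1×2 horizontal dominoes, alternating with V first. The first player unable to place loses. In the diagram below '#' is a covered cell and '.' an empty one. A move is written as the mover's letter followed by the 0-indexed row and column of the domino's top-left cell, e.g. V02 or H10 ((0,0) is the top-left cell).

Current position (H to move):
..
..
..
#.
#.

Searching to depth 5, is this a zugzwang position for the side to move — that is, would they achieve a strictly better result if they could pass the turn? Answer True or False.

zugzwang(../../../#./#., H) = False

p1 H@[../../../#./#.]: H00[##/../../#./#.]-1 H10[../##/../#./#.]+1* H20[../../##/#./#.]-1
p2 V@[../##/../#./#.]: V21[../##/.#/##/#.]-1* V31[../##/../##/##]-1
p3 H@[../##/.#/##/#.]: H00[##/##/.#/##/#.]+1*
p4 V@[##/##/.#/##/#.] terminal -1; root [../../../#./#.] d5
if H skipped the turn, V would face:
~ p1 V@[../../../#./#.]: V00[#./#./../#./#.]+1* V01[.#/.#/../#./#.]+1 V10[../#./#./#./#.]+1 V11[../.#/.#/#./#.]+1 V21[../../.#/##/#.]-1 V31[../../../##/##]-1
~ p2 H@[#./#./../#./#.]: H20[#./#./##/#./#.]-1*
~ p3 V@[#./#./##/#./#.]: V01[##/##/##/#./#.]+1* V31[#./#./##/##/##]+1
~ p4 H@[##/##/##/#./#.] terminal -1; root [../../../#./#.] d5
compare (H): move=+1 vs pass=-1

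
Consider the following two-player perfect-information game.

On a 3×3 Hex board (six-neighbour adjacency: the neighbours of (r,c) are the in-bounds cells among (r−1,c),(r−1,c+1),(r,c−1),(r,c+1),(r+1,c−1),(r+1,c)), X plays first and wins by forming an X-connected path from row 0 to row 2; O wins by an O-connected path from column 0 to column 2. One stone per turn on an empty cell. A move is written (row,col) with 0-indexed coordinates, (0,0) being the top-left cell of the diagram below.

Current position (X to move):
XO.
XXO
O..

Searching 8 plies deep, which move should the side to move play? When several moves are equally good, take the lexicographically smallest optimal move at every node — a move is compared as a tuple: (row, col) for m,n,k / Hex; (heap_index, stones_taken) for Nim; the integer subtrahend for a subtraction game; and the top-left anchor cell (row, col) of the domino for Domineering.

p1 X@[XO./XXO/O..]: (0,2)[XOX/XXO/O..]-1 (2,1)[XO./XXO/OX.]+1* (2,2)[XO./XXO/O.X]-1
p2 O@[XO./XXO/OX.] terminal -1; root [XO./XXO/O..] d8

X's best at [XO./XXO/O..]: (2,1)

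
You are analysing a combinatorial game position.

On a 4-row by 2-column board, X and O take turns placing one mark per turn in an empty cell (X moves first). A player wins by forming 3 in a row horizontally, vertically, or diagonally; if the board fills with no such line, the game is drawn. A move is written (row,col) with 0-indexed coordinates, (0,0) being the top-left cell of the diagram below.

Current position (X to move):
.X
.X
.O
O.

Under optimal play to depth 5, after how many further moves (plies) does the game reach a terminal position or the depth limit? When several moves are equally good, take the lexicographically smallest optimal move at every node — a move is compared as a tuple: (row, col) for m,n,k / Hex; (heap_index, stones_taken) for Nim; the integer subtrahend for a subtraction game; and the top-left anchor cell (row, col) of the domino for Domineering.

[.X/.X/.O/O.] X move#1: (0,0):+0/XX/.X/.O/O.*, (1,0):+0/.X/XX/.O/O., (2,0):+0/.X/.X/XO/O., (3,1):+0/.X/.X/.O/OX
[XX/.X/.O/O.] O move#2: (1,0):+0/XX/OX/.O/O.*, (2,0):+0/XX/.X/OO/O., (3,1):+0/XX/.X/.O/OO
[XX/OX/.O/O.] X move#3: (2,0):+0/XX/OX/XO/O.*, (3,1):-1/XX/OX/.O/OX
[XX/OX/XO/O.] O move#4: (3,1):+0/XX/OX/XO/OO*
[XX/OX/XO/OO] end (terminal +0, X#5); searched .X/.X/.O/O. to 5

PV length from [.X/.X/.O/O.]: 4 plies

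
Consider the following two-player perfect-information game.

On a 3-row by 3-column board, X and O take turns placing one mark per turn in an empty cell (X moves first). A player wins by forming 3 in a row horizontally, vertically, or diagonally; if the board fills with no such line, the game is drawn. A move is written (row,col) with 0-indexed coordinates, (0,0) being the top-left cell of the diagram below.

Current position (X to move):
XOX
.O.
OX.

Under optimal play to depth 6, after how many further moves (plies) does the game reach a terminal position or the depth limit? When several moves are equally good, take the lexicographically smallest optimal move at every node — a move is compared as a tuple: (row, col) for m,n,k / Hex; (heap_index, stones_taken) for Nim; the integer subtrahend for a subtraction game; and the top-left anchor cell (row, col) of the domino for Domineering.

ply 1, X at XOX/.O./OX. | (1,0)=+0→XOX/XO./OX.*; (1,2)=+0→XOX/.OX/OX.; (2,2)=+0→XOX/.O./OXX
ply 2, O at XOX/XO./OX. | (1,2)=+0→XOX/XOO/OX.*; (2,2)=+0→XOX/XO./OXO
ply 3, X at XOX/XOO/OX. | (2,2)=+0→XOX/XOO/OXX*
ply 4: XOX/XOO/OXX is terminal +0 (O); from XOX/.O./OX. depth 6

PV length from [XOX/.O./OX.]: 3 plies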